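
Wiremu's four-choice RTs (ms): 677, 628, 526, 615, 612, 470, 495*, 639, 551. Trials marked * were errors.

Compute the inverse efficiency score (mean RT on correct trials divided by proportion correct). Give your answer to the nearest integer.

663 ms

Correct trials (n=8): 677, 628, 526, 615, 612, 470, 639, 551
Mean correct RT = 4718/8 = 589.7500 ms
Proportion correct = 8/9
IES = 589.7500 / (8/9) = 663.469 ms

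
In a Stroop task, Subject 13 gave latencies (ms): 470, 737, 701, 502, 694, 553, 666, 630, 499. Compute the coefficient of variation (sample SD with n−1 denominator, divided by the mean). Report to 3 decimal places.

n = 9, Σ = 5452, M = 605.7778
Σ(x−M)² = 81675.556; s = √(81675.556/8) = 101.0418
CV = 101.0418 / 605.7778 = 0.16680

0.167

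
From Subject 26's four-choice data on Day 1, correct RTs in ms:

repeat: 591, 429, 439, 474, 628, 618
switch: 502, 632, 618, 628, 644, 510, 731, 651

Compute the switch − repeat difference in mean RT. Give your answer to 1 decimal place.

84.7 ms

M(repeat) = 3179/6 = 529.833
M(switch) = 4916/8 = 614.500
Difference = 614.500 − 529.833 = 84.667 ms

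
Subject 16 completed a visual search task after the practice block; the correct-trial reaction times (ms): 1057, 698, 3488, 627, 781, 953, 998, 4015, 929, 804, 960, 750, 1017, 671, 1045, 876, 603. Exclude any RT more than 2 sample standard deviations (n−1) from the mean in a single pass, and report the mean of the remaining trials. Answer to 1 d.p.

851.3 ms

n = 17, ΣRT = 20272, M = 1192.471
Σ(x−M)² = 15325458.24; s = √(15325458.24/16) = 978.694
Cutoffs: 1192.471 ± 2·978.694 → [-764.9, 3149.9]
Outside: 3488, 4015 → excluded.
Retained (n=15): Σ = 12769, mean = 12769/15 = 851.267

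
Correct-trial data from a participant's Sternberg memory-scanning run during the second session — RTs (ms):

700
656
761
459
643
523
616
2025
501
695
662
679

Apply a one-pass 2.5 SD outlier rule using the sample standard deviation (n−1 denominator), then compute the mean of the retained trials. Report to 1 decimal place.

n = 12, ΣRT = 8920, M = 743.333
Σ(x−M)² = 1879974.67; s = √(1879974.67/11) = 413.409
Cutoffs: 743.333 ± 2.5·413.409 → [-290.2, 1776.9]
Outside: 2025 → excluded.
Retained (n=11): Σ = 6895, mean = 6895/11 = 626.818

626.8 ms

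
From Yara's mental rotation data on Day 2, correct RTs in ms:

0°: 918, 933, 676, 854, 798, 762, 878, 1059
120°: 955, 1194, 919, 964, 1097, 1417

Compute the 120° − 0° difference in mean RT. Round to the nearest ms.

231 ms

M(0°) = 6878/8 = 859.750
M(120°) = 6546/6 = 1091.000
Difference = 1091.000 − 859.750 = 231.250 ms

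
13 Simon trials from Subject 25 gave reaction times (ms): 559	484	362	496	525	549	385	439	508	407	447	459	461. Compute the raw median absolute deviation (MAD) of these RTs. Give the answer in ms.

47 ms

Sorted: 362, 385, 407, 439, 447, 459, 461, 484, 496, 508, 525, 549, 559 → median = 461
|x − 461|: 98, 23, 99, 35, 64, 88, 76, 22, 47, 54, 14, 2, 0
Sorted deviations: 0, 2, 14, 22, 23, 35, 47, 54, 64, 76, 88, 98, 99 → MAD = 47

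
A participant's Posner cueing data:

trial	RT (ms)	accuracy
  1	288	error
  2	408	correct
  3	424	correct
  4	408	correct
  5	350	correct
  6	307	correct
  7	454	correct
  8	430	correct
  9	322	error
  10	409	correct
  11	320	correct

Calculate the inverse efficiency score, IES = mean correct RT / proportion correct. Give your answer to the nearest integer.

477 ms

Correct trials (n=9): 408, 424, 408, 350, 307, 454, 430, 409, 320
Mean correct RT = 3510/9 = 390.0000 ms
Proportion correct = 9/11
IES = 390.0000 / (9/11) = 476.667 ms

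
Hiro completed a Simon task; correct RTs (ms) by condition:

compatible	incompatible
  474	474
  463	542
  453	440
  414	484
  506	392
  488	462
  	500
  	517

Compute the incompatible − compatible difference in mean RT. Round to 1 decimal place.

10.0 ms

M(compatible) = 2798/6 = 466.333
M(incompatible) = 3811/8 = 476.375
Difference = 476.375 − 466.333 = 10.042 ms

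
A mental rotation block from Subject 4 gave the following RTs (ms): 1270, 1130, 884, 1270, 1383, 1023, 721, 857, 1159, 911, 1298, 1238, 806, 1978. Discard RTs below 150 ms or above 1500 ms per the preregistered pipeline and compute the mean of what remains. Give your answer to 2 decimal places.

1073.08 ms

Excluded: 1978
Retained (n=13): Σ = 13950
Mean = 13950/13 = 1073.0769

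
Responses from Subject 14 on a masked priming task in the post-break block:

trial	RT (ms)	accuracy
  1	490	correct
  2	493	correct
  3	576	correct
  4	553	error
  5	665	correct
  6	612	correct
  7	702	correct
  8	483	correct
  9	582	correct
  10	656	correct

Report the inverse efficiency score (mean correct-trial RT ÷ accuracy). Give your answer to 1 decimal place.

Correct trials (n=9): 490, 493, 576, 665, 612, 702, 483, 582, 656
Mean correct RT = 5259/9 = 584.3333 ms
Proportion correct = 9/10
IES = 584.3333 / (9/10) = 649.259 ms

649.3 ms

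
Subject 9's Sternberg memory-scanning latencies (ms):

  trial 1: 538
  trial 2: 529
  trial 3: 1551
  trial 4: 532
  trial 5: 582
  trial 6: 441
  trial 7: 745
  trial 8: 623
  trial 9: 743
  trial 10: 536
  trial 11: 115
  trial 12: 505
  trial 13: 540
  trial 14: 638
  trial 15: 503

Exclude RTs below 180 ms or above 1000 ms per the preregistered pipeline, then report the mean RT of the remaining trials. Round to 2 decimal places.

Excluded: 115, 1551
Retained (n=13): Σ = 7455
Mean = 7455/13 = 573.4615

573.46 ms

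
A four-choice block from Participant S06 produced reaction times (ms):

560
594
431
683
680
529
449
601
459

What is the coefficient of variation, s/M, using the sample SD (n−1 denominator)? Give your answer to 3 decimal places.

n = 9, Σ = 4986, M = 554.0000
Σ(x−M)² = 72166.000; s = √(72166.000/8) = 94.9776
CV = 94.9776 / 554.0000 = 0.17144

0.171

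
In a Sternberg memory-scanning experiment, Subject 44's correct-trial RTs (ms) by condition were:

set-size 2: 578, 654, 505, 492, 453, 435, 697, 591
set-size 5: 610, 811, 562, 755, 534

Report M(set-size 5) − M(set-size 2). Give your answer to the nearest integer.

M(set-size 2) = 4405/8 = 550.625
M(set-size 5) = 3272/5 = 654.400
Difference = 654.400 − 550.625 = 103.775 ms

104 ms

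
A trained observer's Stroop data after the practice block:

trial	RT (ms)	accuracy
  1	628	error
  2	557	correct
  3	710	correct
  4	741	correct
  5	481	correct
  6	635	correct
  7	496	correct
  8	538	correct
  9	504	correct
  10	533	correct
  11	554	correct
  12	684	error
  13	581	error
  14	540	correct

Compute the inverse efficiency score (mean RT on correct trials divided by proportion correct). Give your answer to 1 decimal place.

Correct trials (n=11): 557, 710, 741, 481, 635, 496, 538, 504, 533, 554, 540
Mean correct RT = 6289/11 = 571.7273 ms
Proportion correct = 11/14
IES = 571.7273 / (11/14) = 727.653 ms

727.7 ms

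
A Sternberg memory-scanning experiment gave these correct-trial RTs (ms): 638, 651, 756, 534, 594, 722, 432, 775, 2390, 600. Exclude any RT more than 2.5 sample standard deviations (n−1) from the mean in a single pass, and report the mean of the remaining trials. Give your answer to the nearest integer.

634 ms

n = 10, ΣRT = 8092, M = 809.200
Σ(x−M)² = 2872959.60; s = √(2872959.60/9) = 564.994
Cutoffs: 809.200 ± 2.5·564.994 → [-603.3, 2221.7]
Outside: 2390 → excluded.
Retained (n=9): Σ = 5702, mean = 5702/9 = 633.556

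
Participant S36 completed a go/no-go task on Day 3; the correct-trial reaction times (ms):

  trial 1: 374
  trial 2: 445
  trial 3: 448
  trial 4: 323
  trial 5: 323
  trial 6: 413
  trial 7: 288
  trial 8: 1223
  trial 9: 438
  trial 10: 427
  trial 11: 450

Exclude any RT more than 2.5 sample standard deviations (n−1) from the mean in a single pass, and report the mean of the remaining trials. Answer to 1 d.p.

392.9 ms

n = 11, ΣRT = 5152, M = 468.364
Σ(x−M)² = 660168.55; s = √(660168.55/10) = 256.937
Cutoffs: 468.364 ± 2.5·256.937 → [-174.0, 1110.7]
Outside: 1223 → excluded.
Retained (n=10): Σ = 3929, mean = 3929/10 = 392.900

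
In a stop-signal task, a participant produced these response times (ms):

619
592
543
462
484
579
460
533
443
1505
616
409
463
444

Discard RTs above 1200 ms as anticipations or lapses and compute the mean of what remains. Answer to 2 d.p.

511.31 ms

Excluded: 1505
Retained (n=13): Σ = 6647
Mean = 6647/13 = 511.3077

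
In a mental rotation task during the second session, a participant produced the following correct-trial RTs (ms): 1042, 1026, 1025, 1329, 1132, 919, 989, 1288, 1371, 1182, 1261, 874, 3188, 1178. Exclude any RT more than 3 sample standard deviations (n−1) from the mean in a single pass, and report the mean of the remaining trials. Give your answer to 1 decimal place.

n = 14, ΣRT = 17804, M = 1271.714
Σ(x−M)² = 4258544.86; s = √(4258544.86/13) = 572.346
Cutoffs: 1271.714 ± 3·572.346 → [-445.3, 2988.8]
Outside: 3188 → excluded.
Retained (n=13): Σ = 14616, mean = 14616/13 = 1124.308

1124.3 ms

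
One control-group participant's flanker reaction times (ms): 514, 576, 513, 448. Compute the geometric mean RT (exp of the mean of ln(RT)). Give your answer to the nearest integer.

ln(RT): 6.2422, 6.3561, 6.2403, 6.1048
Mean ln(RT) = 24.9434/4 = 6.23585
Geometric mean = exp(6.23585) = 510.73 ms

511 ms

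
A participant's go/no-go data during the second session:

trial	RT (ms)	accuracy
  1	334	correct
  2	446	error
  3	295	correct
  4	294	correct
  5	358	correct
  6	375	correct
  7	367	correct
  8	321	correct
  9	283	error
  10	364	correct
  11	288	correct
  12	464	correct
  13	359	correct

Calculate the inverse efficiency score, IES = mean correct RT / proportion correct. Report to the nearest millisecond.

410 ms

Correct trials (n=11): 334, 295, 294, 358, 375, 367, 321, 364, 288, 464, 359
Mean correct RT = 3819/11 = 347.1818 ms
Proportion correct = 11/13
IES = 347.1818 / (11/13) = 410.306 ms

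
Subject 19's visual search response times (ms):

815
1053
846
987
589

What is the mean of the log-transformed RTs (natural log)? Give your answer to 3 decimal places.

6.735

ln(RT): 6.7032, 6.9594, 6.7405, 6.8947, 6.3784
Σ ln(RT) = 33.6762
Mean = 33.6762/5 = 6.73524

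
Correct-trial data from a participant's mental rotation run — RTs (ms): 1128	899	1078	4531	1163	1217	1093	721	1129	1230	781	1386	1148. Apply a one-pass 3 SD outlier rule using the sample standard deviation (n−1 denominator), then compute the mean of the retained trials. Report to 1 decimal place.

n = 13, ΣRT = 17504, M = 1346.462
Σ(x−M)² = 11388717.23; s = √(11388717.23/12) = 974.197
Cutoffs: 1346.462 ± 3·974.197 → [-1576.1, 4269.1]
Outside: 4531 → excluded.
Retained (n=12): Σ = 12973, mean = 12973/12 = 1081.083

1081.1 ms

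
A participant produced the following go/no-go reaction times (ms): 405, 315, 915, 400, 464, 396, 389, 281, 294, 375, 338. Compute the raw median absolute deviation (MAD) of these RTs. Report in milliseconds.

Sorted: 281, 294, 315, 338, 375, 389, 396, 400, 405, 464, 915 → median = 389
|x − 389|: 16, 74, 526, 11, 75, 7, 0, 108, 95, 14, 51
Sorted deviations: 0, 7, 11, 14, 16, 51, 74, 75, 95, 108, 526 → MAD = 51

51 ms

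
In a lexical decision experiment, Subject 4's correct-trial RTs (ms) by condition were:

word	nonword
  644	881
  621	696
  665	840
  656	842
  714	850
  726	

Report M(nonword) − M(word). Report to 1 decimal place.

150.8 ms

M(word) = 4026/6 = 671.000
M(nonword) = 4109/5 = 821.800
Difference = 821.800 − 671.000 = 150.800 ms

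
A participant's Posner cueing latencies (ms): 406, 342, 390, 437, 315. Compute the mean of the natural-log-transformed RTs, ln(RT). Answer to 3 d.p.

ln(RT): 6.0064, 5.8348, 5.9661, 6.0799, 5.7526
Σ ln(RT) = 29.6398
Mean = 29.6398/5 = 5.92796

5.928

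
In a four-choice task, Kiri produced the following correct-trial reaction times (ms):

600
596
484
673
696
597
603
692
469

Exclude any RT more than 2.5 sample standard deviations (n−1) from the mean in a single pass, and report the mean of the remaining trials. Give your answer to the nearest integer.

n = 9, ΣRT = 5410, M = 601.111
Σ(x−M)² = 53648.89; s = √(53648.89/8) = 81.891
Cutoffs: 601.111 ± 2.5·81.891 → [396.4, 805.8]
No RTs fall outside the cutoffs; all 9 retained. Mean = 5410/9 = 601.111

601 ms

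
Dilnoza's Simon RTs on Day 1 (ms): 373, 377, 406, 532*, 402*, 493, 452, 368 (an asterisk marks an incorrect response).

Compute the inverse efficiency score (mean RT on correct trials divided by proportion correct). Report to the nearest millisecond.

Correct trials (n=6): 373, 377, 406, 493, 452, 368
Mean correct RT = 2469/6 = 411.5000 ms
Proportion correct = 6/8
IES = 411.5000 / (6/8) = 548.667 ms

549 ms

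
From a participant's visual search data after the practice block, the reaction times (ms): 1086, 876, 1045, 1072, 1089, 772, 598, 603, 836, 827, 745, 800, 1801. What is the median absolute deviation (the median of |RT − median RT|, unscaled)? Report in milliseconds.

Sorted: 598, 603, 745, 772, 800, 827, 836, 876, 1045, 1072, 1086, 1089, 1801 → median = 836
|x − 836|: 250, 40, 209, 236, 253, 64, 238, 233, 0, 9, 91, 36, 965
Sorted deviations: 0, 9, 36, 40, 64, 91, 209, 233, 236, 238, 250, 253, 965 → MAD = 209

209 ms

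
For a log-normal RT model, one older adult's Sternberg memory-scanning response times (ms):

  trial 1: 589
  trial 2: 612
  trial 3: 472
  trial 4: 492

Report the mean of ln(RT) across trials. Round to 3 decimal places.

6.288

ln(RT): 6.3784, 6.4167, 6.1570, 6.1985
Σ ln(RT) = 25.1506
Mean = 25.1506/4 = 6.28765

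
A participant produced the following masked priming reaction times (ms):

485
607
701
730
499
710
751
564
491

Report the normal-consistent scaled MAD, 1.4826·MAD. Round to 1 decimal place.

160.1 ms

Sorted: 485, 491, 499, 564, 607, 701, 710, 730, 751 → median = 607
|x − 607| sorted: 0, 43, 94, 103, 108, 116, 122, 123, 144 → MAD = 108
Robust SD ≈ 1.4826 × 108 = 160.121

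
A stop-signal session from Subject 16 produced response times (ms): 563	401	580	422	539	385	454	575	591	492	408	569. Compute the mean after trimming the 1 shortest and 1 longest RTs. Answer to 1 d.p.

500.3 ms

Sorted: 385, 401, 408, 422, 454, 492, 539, 563, 569, 575, 580, 591
Drop lowest 1 (385) and highest 1 (591)
Remaining (n=10): Σ = 5003, mean = 5003/10 = 500.300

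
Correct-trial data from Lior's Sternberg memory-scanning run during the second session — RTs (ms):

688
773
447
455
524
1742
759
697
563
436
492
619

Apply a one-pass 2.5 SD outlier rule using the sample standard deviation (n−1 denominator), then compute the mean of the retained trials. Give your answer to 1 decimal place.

586.6 ms

n = 12, ΣRT = 8195, M = 682.917
Σ(x−M)² = 1384524.92; s = √(1384524.92/11) = 354.776
Cutoffs: 682.917 ± 2.5·354.776 → [-204.0, 1569.9]
Outside: 1742 → excluded.
Retained (n=11): Σ = 6453, mean = 6453/11 = 586.636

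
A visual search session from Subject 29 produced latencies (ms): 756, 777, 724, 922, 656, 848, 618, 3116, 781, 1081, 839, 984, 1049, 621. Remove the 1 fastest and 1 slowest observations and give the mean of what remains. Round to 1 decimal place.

Sorted: 618, 621, 656, 724, 756, 777, 781, 839, 848, 922, 984, 1049, 1081, 3116
Drop lowest 1 (618) and highest 1 (3116)
Remaining (n=12): Σ = 10038, mean = 10038/12 = 836.500

836.5 ms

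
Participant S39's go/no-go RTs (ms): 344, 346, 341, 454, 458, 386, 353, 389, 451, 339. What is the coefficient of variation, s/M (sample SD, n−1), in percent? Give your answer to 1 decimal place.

n = 10, Σ = 3861, M = 386.1000
Σ(x−M)² = 22728.900; s = √(22728.900/9) = 50.2537
CV = 50.2537 / 386.1000 = 0.13016 = 13.016%

13.0%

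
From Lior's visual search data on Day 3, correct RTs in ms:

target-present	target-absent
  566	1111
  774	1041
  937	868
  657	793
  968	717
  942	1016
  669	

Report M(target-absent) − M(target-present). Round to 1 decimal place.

M(target-present) = 5513/7 = 787.571
M(target-absent) = 5546/6 = 924.333
Difference = 924.333 − 787.571 = 136.762 ms

136.8 ms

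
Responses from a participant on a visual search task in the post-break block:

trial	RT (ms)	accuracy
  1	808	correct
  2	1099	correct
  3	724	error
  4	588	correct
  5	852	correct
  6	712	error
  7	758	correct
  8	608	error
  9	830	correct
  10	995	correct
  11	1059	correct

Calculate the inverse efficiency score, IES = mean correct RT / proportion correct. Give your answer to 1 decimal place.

1201.2 ms

Correct trials (n=8): 808, 1099, 588, 852, 758, 830, 995, 1059
Mean correct RT = 6989/8 = 873.6250 ms
Proportion correct = 8/11
IES = 873.6250 / (8/11) = 1201.234 ms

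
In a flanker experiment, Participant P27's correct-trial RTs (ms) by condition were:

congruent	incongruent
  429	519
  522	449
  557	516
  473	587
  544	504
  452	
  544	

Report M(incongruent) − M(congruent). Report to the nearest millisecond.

M(congruent) = 3521/7 = 503.000
M(incongruent) = 2575/5 = 515.000
Difference = 515.000 − 503.000 = 12.000 ms

12 ms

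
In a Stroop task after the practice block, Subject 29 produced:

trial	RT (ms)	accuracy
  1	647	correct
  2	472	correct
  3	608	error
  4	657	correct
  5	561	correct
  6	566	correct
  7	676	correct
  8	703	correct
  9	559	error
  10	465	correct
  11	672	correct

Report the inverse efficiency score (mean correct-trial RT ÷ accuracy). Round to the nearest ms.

736 ms

Correct trials (n=9): 647, 472, 657, 561, 566, 676, 703, 465, 672
Mean correct RT = 5419/9 = 602.1111 ms
Proportion correct = 9/11
IES = 602.1111 / (9/11) = 735.914 ms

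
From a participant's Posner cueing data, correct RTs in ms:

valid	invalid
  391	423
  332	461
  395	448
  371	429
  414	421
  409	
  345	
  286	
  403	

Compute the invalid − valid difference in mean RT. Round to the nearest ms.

M(valid) = 3346/9 = 371.778
M(invalid) = 2182/5 = 436.400
Difference = 436.400 − 371.778 = 64.622 ms

65 ms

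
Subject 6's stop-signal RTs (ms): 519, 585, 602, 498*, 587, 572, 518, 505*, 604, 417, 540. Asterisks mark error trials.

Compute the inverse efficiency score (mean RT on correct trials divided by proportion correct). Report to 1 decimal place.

671.4 ms

Correct trials (n=9): 519, 585, 602, 587, 572, 518, 604, 417, 540
Mean correct RT = 4944/9 = 549.3333 ms
Proportion correct = 9/11
IES = 549.3333 / (9/11) = 671.407 ms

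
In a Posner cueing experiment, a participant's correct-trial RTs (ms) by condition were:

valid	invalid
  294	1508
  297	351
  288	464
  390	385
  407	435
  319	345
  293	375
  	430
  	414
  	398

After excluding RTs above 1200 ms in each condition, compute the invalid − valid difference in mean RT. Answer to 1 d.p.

72.8 ms

invalid: exclude 1508
M(valid) = 2288/7 = 326.857
M(invalid) = 3597/9 = 399.667
Difference = 399.667 − 326.857 = 72.810 ms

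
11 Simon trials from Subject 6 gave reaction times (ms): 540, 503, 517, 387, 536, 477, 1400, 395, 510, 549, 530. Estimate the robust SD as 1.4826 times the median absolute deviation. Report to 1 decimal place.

34.1 ms

Sorted: 387, 395, 477, 503, 510, 517, 530, 536, 540, 549, 1400 → median = 517
|x − 517| sorted: 0, 7, 13, 14, 19, 23, 32, 40, 122, 130, 883 → MAD = 23
Robust SD ≈ 1.4826 × 23 = 34.100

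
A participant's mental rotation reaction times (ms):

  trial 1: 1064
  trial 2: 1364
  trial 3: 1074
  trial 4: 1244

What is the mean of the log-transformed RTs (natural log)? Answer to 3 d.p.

7.073

ln(RT): 6.9698, 7.2182, 6.9791, 7.1261
Σ ln(RT) = 28.2932
Mean = 28.2932/4 = 7.07330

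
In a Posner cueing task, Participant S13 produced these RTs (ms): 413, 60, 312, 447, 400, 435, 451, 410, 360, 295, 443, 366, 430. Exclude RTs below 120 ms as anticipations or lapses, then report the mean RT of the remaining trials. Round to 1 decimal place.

396.8 ms

Excluded: 60
Retained (n=12): Σ = 4762
Mean = 4762/12 = 396.8333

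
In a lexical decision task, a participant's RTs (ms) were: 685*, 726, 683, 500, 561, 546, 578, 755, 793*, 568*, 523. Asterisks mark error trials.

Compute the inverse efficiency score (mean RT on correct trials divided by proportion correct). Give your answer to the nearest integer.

837 ms

Correct trials (n=8): 726, 683, 500, 561, 546, 578, 755, 523
Mean correct RT = 4872/8 = 609.0000 ms
Proportion correct = 8/11
IES = 609.0000 / (8/11) = 837.375 ms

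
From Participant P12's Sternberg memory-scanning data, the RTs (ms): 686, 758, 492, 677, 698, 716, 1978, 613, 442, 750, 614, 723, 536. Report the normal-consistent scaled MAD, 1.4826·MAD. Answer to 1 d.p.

Sorted: 442, 492, 536, 613, 614, 677, 686, 698, 716, 723, 750, 758, 1978 → median = 686
|x − 686| sorted: 0, 9, 12, 30, 37, 64, 72, 72, 73, 150, 194, 244, 1292 → MAD = 72
Robust SD ≈ 1.4826 × 72 = 106.747

106.7 ms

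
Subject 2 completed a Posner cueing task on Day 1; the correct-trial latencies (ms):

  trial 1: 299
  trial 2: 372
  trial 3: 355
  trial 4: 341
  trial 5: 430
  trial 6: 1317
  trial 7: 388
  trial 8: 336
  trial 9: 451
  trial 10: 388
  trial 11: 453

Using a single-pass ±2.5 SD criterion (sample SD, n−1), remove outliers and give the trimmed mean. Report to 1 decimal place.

n = 11, ΣRT = 5130, M = 466.364
Σ(x−M)² = 819628.55; s = √(819628.55/10) = 286.292
Cutoffs: 466.364 ± 2.5·286.292 → [-249.4, 1182.1]
Outside: 1317 → excluded.
Retained (n=10): Σ = 3813, mean = 3813/10 = 381.300

381.3 ms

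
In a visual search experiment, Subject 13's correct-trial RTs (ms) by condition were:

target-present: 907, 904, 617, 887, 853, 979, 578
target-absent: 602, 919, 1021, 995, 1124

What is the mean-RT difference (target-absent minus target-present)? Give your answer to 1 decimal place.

114.3 ms

M(target-present) = 5725/7 = 817.857
M(target-absent) = 4661/5 = 932.200
Difference = 932.200 − 817.857 = 114.343 ms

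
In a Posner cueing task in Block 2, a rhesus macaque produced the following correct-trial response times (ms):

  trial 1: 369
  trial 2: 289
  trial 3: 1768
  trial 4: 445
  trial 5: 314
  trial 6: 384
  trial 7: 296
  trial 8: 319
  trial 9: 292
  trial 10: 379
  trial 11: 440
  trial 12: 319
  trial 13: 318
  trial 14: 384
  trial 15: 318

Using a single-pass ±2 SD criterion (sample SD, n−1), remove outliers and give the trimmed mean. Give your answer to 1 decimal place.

347.6 ms

n = 15, ΣRT = 6634, M = 442.267
Σ(x−M)² = 1918932.93; s = √(1918932.93/14) = 370.225
Cutoffs: 442.267 ± 2·370.225 → [-298.2, 1182.7]
Outside: 1768 → excluded.
Retained (n=14): Σ = 4866, mean = 4866/14 = 347.571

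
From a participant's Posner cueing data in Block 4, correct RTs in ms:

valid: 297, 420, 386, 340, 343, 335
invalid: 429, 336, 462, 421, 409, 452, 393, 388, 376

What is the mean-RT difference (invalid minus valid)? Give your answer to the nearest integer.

M(valid) = 2121/6 = 353.500
M(invalid) = 3666/9 = 407.333
Difference = 407.333 − 353.500 = 53.833 ms

54 ms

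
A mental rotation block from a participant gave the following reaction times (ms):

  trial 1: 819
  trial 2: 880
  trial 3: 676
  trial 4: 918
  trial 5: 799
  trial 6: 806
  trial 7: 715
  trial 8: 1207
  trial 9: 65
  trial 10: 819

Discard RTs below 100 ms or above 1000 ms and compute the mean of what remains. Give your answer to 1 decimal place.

Excluded: 65, 1207
Retained (n=8): Σ = 6432
Mean = 6432/8 = 804.0000

804.0 ms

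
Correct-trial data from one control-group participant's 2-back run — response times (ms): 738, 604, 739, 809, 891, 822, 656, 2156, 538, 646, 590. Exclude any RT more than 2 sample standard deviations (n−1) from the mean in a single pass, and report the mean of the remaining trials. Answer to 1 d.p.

703.3 ms

n = 11, ΣRT = 9189, M = 835.364
Σ(x−M)² = 2037002.55; s = √(2037002.55/10) = 451.332
Cutoffs: 835.364 ± 2·451.332 → [-67.3, 1738.0]
Outside: 2156 → excluded.
Retained (n=10): Σ = 7033, mean = 7033/10 = 703.300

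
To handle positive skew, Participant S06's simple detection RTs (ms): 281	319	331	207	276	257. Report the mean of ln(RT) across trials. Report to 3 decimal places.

5.618

ln(RT): 5.6384, 5.7652, 5.8021, 5.3327, 5.6204, 5.5491
Σ ln(RT) = 33.7079
Mean = 33.7079/6 = 5.61798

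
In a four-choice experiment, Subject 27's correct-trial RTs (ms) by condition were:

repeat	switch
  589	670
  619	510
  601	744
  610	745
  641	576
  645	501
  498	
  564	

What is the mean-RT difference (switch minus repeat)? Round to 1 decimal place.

M(repeat) = 4767/8 = 595.875
M(switch) = 3746/6 = 624.333
Difference = 624.333 − 595.875 = 28.458 ms

28.5 ms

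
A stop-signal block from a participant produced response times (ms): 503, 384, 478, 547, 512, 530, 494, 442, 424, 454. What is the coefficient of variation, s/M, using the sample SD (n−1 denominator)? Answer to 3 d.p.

0.106

n = 10, Σ = 4768, M = 476.8000
Σ(x−M)² = 23111.600; s = √(23111.600/9) = 50.6750
CV = 50.6750 / 476.8000 = 0.10628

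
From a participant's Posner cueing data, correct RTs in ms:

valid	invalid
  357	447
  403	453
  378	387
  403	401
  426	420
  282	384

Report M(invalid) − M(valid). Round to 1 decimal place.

M(valid) = 2249/6 = 374.833
M(invalid) = 2492/6 = 415.333
Difference = 415.333 − 374.833 = 40.500 ms

40.5 ms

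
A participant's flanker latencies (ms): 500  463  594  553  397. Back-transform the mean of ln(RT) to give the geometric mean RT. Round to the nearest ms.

497 ms

ln(RT): 6.2146, 6.1377, 6.3869, 6.3154, 5.9839
Mean ln(RT) = 31.0385/5 = 6.20770
Geometric mean = exp(6.20770) = 496.56 ms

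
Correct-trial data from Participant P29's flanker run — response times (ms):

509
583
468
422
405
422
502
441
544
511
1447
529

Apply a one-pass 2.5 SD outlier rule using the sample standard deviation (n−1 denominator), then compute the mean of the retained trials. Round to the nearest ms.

n = 12, ΣRT = 6783, M = 565.250
Σ(x−M)² = 881288.25; s = √(881288.25/11) = 283.050
Cutoffs: 565.250 ± 2.5·283.050 → [-142.4, 1272.9]
Outside: 1447 → excluded.
Retained (n=11): Σ = 5336, mean = 5336/11 = 485.091

485 ms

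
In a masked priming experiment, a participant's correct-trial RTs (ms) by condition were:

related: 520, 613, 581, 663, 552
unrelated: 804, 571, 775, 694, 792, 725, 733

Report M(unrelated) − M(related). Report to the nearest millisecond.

142 ms

M(related) = 2929/5 = 585.800
M(unrelated) = 5094/7 = 727.714
Difference = 727.714 − 585.800 = 141.914 ms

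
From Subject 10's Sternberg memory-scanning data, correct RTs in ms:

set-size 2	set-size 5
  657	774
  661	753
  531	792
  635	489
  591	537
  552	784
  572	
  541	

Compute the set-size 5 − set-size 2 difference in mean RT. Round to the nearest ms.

96 ms

M(set-size 2) = 4740/8 = 592.500
M(set-size 5) = 4129/6 = 688.167
Difference = 688.167 − 592.500 = 95.667 ms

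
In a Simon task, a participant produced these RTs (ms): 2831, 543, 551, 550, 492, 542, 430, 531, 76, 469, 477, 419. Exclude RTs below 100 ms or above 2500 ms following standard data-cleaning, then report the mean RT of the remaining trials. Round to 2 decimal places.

500.40 ms

Excluded: 76, 2831
Retained (n=10): Σ = 5004
Mean = 5004/10 = 500.4000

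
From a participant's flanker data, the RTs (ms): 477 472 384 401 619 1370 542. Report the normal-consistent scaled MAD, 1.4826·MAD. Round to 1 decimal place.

Sorted: 384, 401, 472, 477, 542, 619, 1370 → median = 477
|x − 477| sorted: 0, 5, 65, 76, 93, 142, 893 → MAD = 76
Robust SD ≈ 1.4826 × 76 = 112.678

112.7 ms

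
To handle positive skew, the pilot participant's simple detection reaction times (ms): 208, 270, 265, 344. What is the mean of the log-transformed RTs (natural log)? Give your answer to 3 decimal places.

5.589

ln(RT): 5.3375, 5.5984, 5.5797, 5.8406
Σ ln(RT) = 22.3563
Mean = 22.3563/4 = 5.58908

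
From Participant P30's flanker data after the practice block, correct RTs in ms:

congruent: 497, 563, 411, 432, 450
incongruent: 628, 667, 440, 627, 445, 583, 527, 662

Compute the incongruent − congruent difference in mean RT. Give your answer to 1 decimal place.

M(congruent) = 2353/5 = 470.600
M(incongruent) = 4579/8 = 572.375
Difference = 572.375 − 470.600 = 101.775 ms

101.8 ms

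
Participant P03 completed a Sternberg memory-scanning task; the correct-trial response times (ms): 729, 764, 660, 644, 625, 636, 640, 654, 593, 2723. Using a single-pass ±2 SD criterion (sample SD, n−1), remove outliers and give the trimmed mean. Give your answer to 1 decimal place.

660.6 ms

n = 10, ΣRT = 8668, M = 866.800
Σ(x−M)² = 3850865.60; s = √(3850865.60/9) = 654.121
Cutoffs: 866.800 ± 2·654.121 → [-441.4, 2175.0]
Outside: 2723 → excluded.
Retained (n=9): Σ = 5945, mean = 5945/9 = 660.556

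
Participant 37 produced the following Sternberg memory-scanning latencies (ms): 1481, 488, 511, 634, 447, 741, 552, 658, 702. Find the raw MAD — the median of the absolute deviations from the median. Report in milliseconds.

107 ms

Sorted: 447, 488, 511, 552, 634, 658, 702, 741, 1481 → median = 634
|x − 634|: 847, 146, 123, 0, 187, 107, 82, 24, 68
Sorted deviations: 0, 24, 68, 82, 107, 123, 146, 187, 847 → MAD = 107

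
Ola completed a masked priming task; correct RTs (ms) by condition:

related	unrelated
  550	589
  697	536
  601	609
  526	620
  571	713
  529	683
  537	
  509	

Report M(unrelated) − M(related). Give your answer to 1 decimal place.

M(related) = 4520/8 = 565.000
M(unrelated) = 3750/6 = 625.000
Difference = 625.000 − 565.000 = 60.000 ms

60.0 ms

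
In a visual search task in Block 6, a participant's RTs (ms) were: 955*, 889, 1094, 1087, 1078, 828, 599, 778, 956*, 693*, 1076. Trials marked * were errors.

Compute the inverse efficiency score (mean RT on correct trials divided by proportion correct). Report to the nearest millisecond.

Correct trials (n=8): 889, 1094, 1087, 1078, 828, 599, 778, 1076
Mean correct RT = 7429/8 = 928.6250 ms
Proportion correct = 8/11
IES = 928.6250 / (8/11) = 1276.859 ms

1277 ms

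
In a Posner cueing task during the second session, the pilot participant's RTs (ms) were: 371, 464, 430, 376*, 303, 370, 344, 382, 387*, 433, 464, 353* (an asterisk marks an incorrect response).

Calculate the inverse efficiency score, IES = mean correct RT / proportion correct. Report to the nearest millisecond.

528 ms

Correct trials (n=9): 371, 464, 430, 303, 370, 344, 382, 433, 464
Mean correct RT = 3561/9 = 395.6667 ms
Proportion correct = 9/12
IES = 395.6667 / (9/12) = 527.556 ms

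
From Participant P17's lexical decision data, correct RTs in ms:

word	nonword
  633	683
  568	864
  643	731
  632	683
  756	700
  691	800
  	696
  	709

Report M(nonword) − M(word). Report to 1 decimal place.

79.4 ms

M(word) = 3923/6 = 653.833
M(nonword) = 5866/8 = 733.250
Difference = 733.250 − 653.833 = 79.417 ms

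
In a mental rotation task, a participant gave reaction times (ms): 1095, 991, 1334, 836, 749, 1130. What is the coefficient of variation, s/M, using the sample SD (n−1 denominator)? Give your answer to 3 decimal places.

n = 6, Σ = 6135, M = 1022.5000
Σ(x−M)² = 224421.500; s = √(224421.500/5) = 211.8592
CV = 211.8592 / 1022.5000 = 0.20720

0.207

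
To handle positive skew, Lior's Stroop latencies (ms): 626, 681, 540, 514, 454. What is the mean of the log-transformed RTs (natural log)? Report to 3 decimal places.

ln(RT): 6.4394, 6.5236, 6.2916, 6.2422, 6.1181
Σ ln(RT) = 31.6148
Mean = 31.6148/5 = 6.32296

6.323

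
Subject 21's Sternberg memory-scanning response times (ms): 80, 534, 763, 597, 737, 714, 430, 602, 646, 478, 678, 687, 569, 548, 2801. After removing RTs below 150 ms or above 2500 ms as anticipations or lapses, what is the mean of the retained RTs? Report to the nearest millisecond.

614 ms

Excluded: 80, 2801
Retained (n=13): Σ = 7983
Mean = 7983/13 = 614.0769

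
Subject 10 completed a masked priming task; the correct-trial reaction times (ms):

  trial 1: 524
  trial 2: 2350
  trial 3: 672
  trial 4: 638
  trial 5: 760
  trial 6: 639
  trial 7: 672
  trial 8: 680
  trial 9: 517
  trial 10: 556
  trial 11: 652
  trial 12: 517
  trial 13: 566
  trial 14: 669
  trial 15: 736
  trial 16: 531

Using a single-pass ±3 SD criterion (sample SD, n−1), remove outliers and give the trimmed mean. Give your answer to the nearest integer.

622 ms

n = 16, ΣRT = 11679, M = 729.938
Σ(x−M)² = 2891060.94; s = √(2891060.94/15) = 439.019
Cutoffs: 729.938 ± 3·439.019 → [-587.1, 2047.0]
Outside: 2350 → excluded.
Retained (n=15): Σ = 9329, mean = 9329/15 = 621.933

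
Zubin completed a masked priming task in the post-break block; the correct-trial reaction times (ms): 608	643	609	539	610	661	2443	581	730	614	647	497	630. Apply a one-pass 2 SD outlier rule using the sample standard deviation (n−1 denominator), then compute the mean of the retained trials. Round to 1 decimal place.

n = 13, ΣRT = 9812, M = 754.769
Σ(x−M)² = 3125964.31; s = √(3125964.31/12) = 510.389
Cutoffs: 754.769 ± 2·510.389 → [-266.0, 1775.5]
Outside: 2443 → excluded.
Retained (n=12): Σ = 7369, mean = 7369/12 = 614.083

614.1 ms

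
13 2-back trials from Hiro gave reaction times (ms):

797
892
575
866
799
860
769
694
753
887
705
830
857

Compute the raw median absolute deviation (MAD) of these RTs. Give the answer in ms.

61 ms

Sorted: 575, 694, 705, 753, 769, 797, 799, 830, 857, 860, 866, 887, 892 → median = 799
|x − 799|: 2, 93, 224, 67, 0, 61, 30, 105, 46, 88, 94, 31, 58
Sorted deviations: 0, 2, 30, 31, 46, 58, 61, 67, 88, 93, 94, 105, 224 → MAD = 61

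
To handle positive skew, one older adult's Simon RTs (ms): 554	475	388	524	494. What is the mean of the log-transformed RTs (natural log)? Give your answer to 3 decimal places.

ln(RT): 6.3172, 6.1633, 5.9610, 6.2615, 6.2025
Σ ln(RT) = 30.9055
Mean = 30.9055/5 = 6.18110

6.181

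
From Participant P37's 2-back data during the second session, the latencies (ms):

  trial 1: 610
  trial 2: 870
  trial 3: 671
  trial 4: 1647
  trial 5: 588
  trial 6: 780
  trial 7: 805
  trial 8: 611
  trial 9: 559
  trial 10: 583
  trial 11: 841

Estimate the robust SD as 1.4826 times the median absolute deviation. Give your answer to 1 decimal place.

161.6 ms

Sorted: 559, 583, 588, 610, 611, 671, 780, 805, 841, 870, 1647 → median = 671
|x − 671| sorted: 0, 60, 61, 83, 88, 109, 112, 134, 170, 199, 976 → MAD = 109
Robust SD ≈ 1.4826 × 109 = 161.603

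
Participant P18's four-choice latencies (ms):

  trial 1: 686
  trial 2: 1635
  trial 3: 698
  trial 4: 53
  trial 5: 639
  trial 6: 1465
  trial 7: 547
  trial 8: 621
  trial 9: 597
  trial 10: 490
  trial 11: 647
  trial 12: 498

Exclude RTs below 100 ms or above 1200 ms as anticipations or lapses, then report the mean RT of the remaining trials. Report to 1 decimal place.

602.6 ms

Excluded: 53, 1465, 1635
Retained (n=9): Σ = 5423
Mean = 5423/9 = 602.5556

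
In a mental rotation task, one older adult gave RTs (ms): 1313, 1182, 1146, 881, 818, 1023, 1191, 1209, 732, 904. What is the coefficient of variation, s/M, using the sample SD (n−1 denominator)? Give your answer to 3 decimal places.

n = 10, Σ = 10399, M = 1039.9000
Σ(x−M)² = 345504.900; s = √(345504.900/9) = 195.9322
CV = 195.9322 / 1039.9000 = 0.18841

0.188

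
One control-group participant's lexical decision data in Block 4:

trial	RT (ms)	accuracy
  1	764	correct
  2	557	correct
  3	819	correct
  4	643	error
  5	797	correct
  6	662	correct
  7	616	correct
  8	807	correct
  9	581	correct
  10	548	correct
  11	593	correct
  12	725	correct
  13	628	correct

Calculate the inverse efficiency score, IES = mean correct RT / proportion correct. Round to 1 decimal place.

Correct trials (n=12): 764, 557, 819, 797, 662, 616, 807, 581, 548, 593, 725, 628
Mean correct RT = 8097/12 = 674.7500 ms
Proportion correct = 12/13
IES = 674.7500 / (12/13) = 730.979 ms

731.0 ms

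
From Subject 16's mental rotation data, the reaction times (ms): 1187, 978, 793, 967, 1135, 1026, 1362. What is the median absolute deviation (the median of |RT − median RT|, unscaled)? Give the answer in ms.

109 ms

Sorted: 793, 967, 978, 1026, 1135, 1187, 1362 → median = 1026
|x − 1026|: 161, 48, 233, 59, 109, 0, 336
Sorted deviations: 0, 48, 59, 109, 161, 233, 336 → MAD = 109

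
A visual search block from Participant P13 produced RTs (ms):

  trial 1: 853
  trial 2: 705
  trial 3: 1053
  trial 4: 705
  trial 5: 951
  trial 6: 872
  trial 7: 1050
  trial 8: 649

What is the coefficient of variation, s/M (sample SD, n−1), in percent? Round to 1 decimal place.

18.5%

n = 8, Σ = 6838, M = 854.7500
Σ(x−M)² = 174173.500; s = √(174173.500/7) = 157.7401
CV = 157.7401 / 854.7500 = 0.18455 = 18.455%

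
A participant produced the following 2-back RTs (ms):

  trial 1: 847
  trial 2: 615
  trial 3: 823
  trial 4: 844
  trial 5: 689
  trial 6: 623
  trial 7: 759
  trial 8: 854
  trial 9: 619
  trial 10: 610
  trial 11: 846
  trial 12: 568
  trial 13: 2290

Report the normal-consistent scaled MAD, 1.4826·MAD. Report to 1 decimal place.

Sorted: 568, 610, 615, 619, 623, 689, 759, 823, 844, 846, 847, 854, 2290 → median = 759
|x − 759| sorted: 0, 64, 70, 85, 87, 88, 95, 136, 140, 144, 149, 191, 1531 → MAD = 95
Robust SD ≈ 1.4826 × 95 = 140.847

140.8 ms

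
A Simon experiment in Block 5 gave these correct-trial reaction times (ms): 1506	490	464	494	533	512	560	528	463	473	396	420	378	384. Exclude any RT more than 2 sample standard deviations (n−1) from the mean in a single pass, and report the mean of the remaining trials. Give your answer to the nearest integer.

n = 14, ΣRT = 7601, M = 542.929
Σ(x−M)² = 1040938.93; s = √(1040938.93/13) = 282.970
Cutoffs: 542.929 ± 2·282.970 → [-23.0, 1108.9]
Outside: 1506 → excluded.
Retained (n=13): Σ = 6095, mean = 6095/13 = 468.846

469 ms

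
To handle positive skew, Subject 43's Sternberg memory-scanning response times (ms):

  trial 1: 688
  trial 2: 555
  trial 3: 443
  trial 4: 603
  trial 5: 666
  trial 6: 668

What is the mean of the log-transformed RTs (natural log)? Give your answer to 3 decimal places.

ln(RT): 6.5338, 6.3190, 6.0936, 6.4019, 6.5013, 6.5043
Σ ln(RT) = 38.3538
Mean = 38.3538/6 = 6.39230

6.392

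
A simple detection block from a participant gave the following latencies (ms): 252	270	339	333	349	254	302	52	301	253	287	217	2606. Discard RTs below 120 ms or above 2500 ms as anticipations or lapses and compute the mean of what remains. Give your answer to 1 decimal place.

287.0 ms

Excluded: 52, 2606
Retained (n=11): Σ = 3157
Mean = 3157/11 = 287.0000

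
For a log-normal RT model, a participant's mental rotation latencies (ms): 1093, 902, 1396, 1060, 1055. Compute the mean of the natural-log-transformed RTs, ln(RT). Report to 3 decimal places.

ln(RT): 6.9967, 6.8046, 7.2414, 6.9660, 6.9613
Σ ln(RT) = 34.9700
Mean = 34.9700/5 = 6.99400

6.994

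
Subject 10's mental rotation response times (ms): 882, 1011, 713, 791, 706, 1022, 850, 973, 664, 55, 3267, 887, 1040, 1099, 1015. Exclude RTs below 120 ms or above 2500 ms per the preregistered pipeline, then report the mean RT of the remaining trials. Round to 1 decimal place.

896.4 ms

Excluded: 55, 3267
Retained (n=13): Σ = 11653
Mean = 11653/13 = 896.3846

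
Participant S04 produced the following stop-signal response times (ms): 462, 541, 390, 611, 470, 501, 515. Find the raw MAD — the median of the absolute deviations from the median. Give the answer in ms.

Sorted: 390, 462, 470, 501, 515, 541, 611 → median = 501
|x − 501|: 39, 40, 111, 110, 31, 0, 14
Sorted deviations: 0, 14, 31, 39, 40, 110, 111 → MAD = 39

39 ms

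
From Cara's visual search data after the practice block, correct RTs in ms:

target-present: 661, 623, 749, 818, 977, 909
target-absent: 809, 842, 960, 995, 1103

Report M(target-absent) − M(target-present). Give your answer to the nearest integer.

M(target-present) = 4737/6 = 789.500
M(target-absent) = 4709/5 = 941.800
Difference = 941.800 − 789.500 = 152.300 ms

152 ms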